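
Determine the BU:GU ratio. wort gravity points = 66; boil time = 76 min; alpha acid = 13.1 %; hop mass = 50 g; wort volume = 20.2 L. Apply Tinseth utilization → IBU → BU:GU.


U = 1.65·0.000125^(GP/1000)·(1−e^(−0.04t))/4.15;  IBU = (α/100)·m·U·1000/V;  BU:GU = IBU/GP
U = 1.65·0.000125^(66/1000)·(1−e^(−0.04·76))/4.15 = 0.2092
IBU = (13.1/100)·50·0.2092·1000/20.2 = 67.8319
BU:GU = 67.8319/66

1.0278


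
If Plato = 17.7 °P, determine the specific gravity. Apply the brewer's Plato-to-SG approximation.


SG = 259/(259 − P)
SG = 259/(259 − 17.7)

1.0734


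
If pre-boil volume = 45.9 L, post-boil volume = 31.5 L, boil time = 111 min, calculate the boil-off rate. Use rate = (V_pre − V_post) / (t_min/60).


rate = (45.9 − 31.5) / (111/60)

7.7838 L/hr


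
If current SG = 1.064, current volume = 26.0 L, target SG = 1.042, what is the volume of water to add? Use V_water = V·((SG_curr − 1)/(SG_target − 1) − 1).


V_water = 26.0·((1.064 − 1)/(1.042 − 1) − 1)

13.6190 L


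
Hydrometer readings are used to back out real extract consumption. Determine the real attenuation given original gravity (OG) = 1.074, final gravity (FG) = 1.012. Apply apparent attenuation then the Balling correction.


AA = (OG−FG)/(OG−1)·100;  RA = AA·0.8192
AA = (1.074 − 1.012)/(1.074 − 1)·100 = 83.7838
RA = 83.7838·0.8192

68.6357 %


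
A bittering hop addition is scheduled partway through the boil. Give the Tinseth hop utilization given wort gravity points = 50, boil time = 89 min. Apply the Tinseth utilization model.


U = 1.65·0.000125^(GP/1000) · (1 − e^(−0.04·t))/4.15
bigness = 1.65·0.000125^(50/1000) = 1.0528
boil_factor = (1 − e^(−0.04·89))/4.15 = 0.2341
U = 1.0528 · 0.2341

0.2465


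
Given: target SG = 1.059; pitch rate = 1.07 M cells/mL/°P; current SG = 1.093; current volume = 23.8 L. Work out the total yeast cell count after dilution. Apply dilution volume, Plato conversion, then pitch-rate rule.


V_w = V·((SG_c−1)/(SG_t−1)−1);  °P = 259 − 259/SG_t;  cells = rate·(V+V_w)·°P
V_w = 23.8·((1.093−1)/(1.059−1)−1) = 13.7153
V_final = 23.8 + 13.7153 = 37.5153
°P = 259 − 259/1.059 = 14.4297
cells = 1.07·37.5153·14.4297

579.2253 billion cells


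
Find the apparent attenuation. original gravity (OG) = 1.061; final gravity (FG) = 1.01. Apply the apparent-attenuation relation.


AA = (OG − FG)/(OG − 1) · 100
AA = (1.061 − 1.01)/(1.061 − 1) · 100

83.6066 %


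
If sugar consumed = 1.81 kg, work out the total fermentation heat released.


Q = m_sugar · 590 kJ/kg
Q = 1.81 · 590

1067.9000 kJ


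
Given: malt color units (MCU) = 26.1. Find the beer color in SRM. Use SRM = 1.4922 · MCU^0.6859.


SRM = 1.4922 · 26.1^0.6859

13.9798 SRM


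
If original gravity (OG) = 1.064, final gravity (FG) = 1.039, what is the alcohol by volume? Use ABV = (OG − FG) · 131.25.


ABV = (1.064 − 1.039) · 131.25

3.2813 % ABV


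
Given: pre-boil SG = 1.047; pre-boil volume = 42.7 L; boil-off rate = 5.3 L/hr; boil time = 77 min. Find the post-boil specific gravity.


V_post = V_pre − rate·(t/60);  SG_post = 1 + (SG_pre−1)·V_pre/V_post
V_post = 42.7 − 5.3·(77/60) = 35.8983
SG_post = 1 + (1.047 − 1)·42.7/35.8983

1.0559


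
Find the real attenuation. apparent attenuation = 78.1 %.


RA = AA · 0.8192
RA = 78.1 · 0.8192

63.9795 %


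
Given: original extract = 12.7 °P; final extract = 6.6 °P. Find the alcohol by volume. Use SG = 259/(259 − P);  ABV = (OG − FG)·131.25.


OG = 259/(259 − 12.7) = 1.0516
FG = 259/(259 − 6.6) = 1.0261
ABV = (1.0516 − 1.0261)·131.25

3.3356 % ABV


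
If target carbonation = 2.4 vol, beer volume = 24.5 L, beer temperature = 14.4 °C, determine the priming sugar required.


residual = 14.695·(0.01821 + 0.09011·e^(−0.04·T));  sugar = (target − residual)·4.0·V
residual = 14.695·(0.01821 + 0.09011·e^(−0.04·14.4)) = 1.0120
sugar = (2.4 − 1.0120)·4.0·24.5

136.0273 g


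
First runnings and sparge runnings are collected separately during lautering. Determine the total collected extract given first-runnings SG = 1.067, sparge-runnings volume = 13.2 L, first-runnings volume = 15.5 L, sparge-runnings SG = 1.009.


total = Σ (SG_i − 1)·1000·V_i
first = (1.067 − 1)·1000·15.5 = 1038.5000
sparge = (1.009 − 1)·1000·13.2 = 118.8000
total = 1038.5000 + 118.8000

1157.3000 gravity·L


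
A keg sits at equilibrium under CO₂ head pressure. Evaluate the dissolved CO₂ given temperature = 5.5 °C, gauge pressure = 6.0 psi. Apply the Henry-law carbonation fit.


vols = (P + 14.695)·(0.01821 + 0.09011·e^(−0.04·T))
vols = (6.0 + 14.695)·(0.01821 + 0.09011·e^(−0.04·5.5))

1.8734 volumes


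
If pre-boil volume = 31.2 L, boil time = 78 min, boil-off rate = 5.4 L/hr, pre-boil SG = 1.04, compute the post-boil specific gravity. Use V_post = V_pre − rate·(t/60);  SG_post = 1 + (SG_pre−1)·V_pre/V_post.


V_post = 31.2 − 5.4·(78/60) = 24.1800
SG_post = 1 + (1.04 − 1)·31.2/24.1800

1.0516


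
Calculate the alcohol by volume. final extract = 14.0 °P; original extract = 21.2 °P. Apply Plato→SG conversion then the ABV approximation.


SG = 259/(259 − P);  ABV = (OG − FG)·131.25
OG = 259/(259 − 21.2) = 1.0892
FG = 259/(259 − 14.0) = 1.0571
ABV = (1.0892 − 1.0571)·131.25

4.2010 % ABV


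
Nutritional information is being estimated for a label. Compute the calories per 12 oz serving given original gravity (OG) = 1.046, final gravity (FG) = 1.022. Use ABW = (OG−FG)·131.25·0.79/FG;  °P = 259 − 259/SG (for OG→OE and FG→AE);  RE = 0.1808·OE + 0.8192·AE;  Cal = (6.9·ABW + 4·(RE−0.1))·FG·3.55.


ABW = (1.046 − 1.022)·131.25·0.79/1.022 = 2.4349
OE = 259 − 259/1.046 = 11.3901 °P
AE = 259 − 259/1.022 = 5.5753 °P
RE = 0.1808·11.3901 + 0.8192·5.5753 = 6.6266 °P
Cal = (6.9·2.4349 + 4·(6.6266−0.1))·1.022·3.55

155.6731 kcal


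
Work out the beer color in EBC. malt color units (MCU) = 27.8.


SRM = 1.4922·MCU^0.6859;  EBC = SRM·1.97
SRM = 1.4922·27.8^0.6859 = 14.5981
EBC = 14.5981·1.97

28.7583 EBC


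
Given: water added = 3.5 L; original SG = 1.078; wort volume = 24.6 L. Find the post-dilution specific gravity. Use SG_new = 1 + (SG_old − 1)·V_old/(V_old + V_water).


pts = (1.078 − 1)·1000·24.6/(24.6 + 3.5) = 68.2847
SG_new = 1 + 68.2847/1000

1.0683


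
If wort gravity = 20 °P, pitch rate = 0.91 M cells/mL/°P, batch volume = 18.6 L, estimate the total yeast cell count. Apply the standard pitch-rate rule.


cells (billions) = rate · V_L · °P
cells = 0.91 · 18.6 · 20

338.5200 billion cells


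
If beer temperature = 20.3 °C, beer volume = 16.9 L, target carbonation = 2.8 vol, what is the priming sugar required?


residual = 14.695·(0.01821 + 0.09011·e^(−0.04·T));  sugar = (target − residual)·4.0·V
residual = 14.695·(0.01821 + 0.09011·e^(−0.04·20.3)) = 0.8555
sugar = (2.8 − 0.8555)·4.0·16.9

131.4492 g


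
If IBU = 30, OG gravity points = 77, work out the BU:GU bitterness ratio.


BU:GU = IBU / OG_points
BU:GU = 30 / 77

0.3896


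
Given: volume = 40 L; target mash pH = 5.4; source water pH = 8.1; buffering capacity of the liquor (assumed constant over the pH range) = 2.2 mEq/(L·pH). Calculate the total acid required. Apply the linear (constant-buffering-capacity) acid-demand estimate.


acid = buffering capacity · (pH_source − pH_target) · V
acid = 2.2 · (8.1 − 5.4) · 40

237.6000 mEq


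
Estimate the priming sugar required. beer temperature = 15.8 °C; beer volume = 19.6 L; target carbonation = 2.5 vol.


residual = 14.695·(0.01821 + 0.09011·e^(−0.04·T));  sugar = (target − residual)·4.0·V
residual = 14.695·(0.01821 + 0.09011·e^(−0.04·15.8)) = 0.9714
sugar = (2.5 − 0.9714)·4.0·19.6

119.8401 g


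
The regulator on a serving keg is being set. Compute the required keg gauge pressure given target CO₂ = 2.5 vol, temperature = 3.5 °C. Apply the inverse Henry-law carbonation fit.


psi = vols/(0.01821 + 0.09011·e^(−0.04·T)) − 14.695
psi = 2.5/(0.01821 + 0.09011·e^(−0.04·3.5)) − 14.695

11.1989 psi


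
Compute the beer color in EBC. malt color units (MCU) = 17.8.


SRM = 1.4922·MCU^0.6859;  EBC = SRM·1.97
SRM = 1.4922·17.8^0.6859 = 10.7520
EBC = 10.7520·1.97

21.1815 EBC


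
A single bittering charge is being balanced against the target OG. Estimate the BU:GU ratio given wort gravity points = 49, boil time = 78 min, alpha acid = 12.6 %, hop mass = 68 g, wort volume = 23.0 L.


U = 1.65·0.000125^(GP/1000)·(1−e^(−0.04t))/4.15;  IBU = (α/100)·m·U·1000/V;  BU:GU = IBU/GP
U = 1.65·0.000125^(49/1000)·(1−e^(−0.04·78))/4.15 = 0.2447
IBU = (12.6/100)·68·0.2447·1000/23.0 = 91.1428
BU:GU = 91.1428/49

1.8601


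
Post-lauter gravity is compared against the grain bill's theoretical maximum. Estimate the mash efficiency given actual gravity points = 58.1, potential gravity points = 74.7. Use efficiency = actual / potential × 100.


efficiency = 58.1 / 74.7 × 100

77.7778 %


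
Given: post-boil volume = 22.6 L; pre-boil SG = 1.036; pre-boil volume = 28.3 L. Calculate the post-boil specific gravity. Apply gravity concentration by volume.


SG_post = 1 + (SG_pre − 1)·V_pre/V_post
pts_pre = (1.036 − 1)·1000 = 36.0000
pts_post = 36.0000·28.3/22.6 = 45.0796
SG_post = 1 + 45.0796/1000

1.0451


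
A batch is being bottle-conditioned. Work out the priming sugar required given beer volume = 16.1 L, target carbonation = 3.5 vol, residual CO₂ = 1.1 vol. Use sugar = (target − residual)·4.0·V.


sugar = (3.5 − 1.1)·4.0·16.1

154.5600 g


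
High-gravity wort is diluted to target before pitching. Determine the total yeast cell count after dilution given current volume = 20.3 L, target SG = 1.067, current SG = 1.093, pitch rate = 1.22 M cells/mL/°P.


V_w = V·((SG_c−1)/(SG_t−1)−1);  °P = 259 − 259/SG_t;  cells = rate·(V+V_w)·°P
V_w = 20.3·((1.093−1)/(1.067−1)−1) = 7.8776
V_final = 20.3 + 7.8776 = 28.1776
°P = 259 − 259/1.067 = 16.2634
cells = 1.22·28.1776·16.2634

559.0803 billion cells


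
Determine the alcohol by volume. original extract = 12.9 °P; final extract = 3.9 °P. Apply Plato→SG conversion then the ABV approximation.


SG = 259/(259 − P);  ABV = (OG − FG)·131.25
OG = 259/(259 − 12.9) = 1.0524
FG = 259/(259 − 3.9) = 1.0153
ABV = (1.0524 − 1.0153)·131.25

4.8733 % ABV


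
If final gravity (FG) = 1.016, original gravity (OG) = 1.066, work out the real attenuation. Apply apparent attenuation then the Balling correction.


AA = (OG−FG)/(OG−1)·100;  RA = AA·0.8192
AA = (1.066 − 1.016)/(1.066 − 1)·100 = 75.7576
RA = 75.7576·0.8192

62.0606 %


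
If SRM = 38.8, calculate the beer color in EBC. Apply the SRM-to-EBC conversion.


EBC = SRM · 1.97
EBC = 38.8 · 1.97

76.4360 EBC


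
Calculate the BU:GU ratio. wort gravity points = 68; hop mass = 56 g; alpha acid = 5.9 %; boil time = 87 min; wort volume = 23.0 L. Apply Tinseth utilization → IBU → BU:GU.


U = 1.65·0.000125^(GP/1000)·(1−e^(−0.04t))/4.15;  IBU = (α/100)·m·U·1000/V;  BU:GU = IBU/GP
U = 1.65·0.000125^(68/1000)·(1−e^(−0.04·87))/4.15 = 0.2091
IBU = (5.9/100)·56·0.2091·1000/23.0 = 30.0433
BU:GU = 30.0433/68

0.4418


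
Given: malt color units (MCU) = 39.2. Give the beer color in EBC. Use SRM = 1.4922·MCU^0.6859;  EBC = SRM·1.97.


SRM = 1.4922·39.2^0.6859 = 18.4783
EBC = 18.4783·1.97

36.4022 EBC


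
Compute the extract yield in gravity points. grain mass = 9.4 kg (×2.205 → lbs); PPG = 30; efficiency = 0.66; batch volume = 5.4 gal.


points = lbs × PPG × eff / vol
lbs = 9.4 × 2.205 = 20.7270
points = 20.7270 × 30 × 0.66 / 5.4

75.9990 points


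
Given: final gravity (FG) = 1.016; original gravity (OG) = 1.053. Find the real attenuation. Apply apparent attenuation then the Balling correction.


AA = (OG−FG)/(OG−1)·100;  RA = AA·0.8192
AA = (1.053 − 1.016)/(1.053 − 1)·100 = 69.8113
RA = 69.8113·0.8192

57.1894 %


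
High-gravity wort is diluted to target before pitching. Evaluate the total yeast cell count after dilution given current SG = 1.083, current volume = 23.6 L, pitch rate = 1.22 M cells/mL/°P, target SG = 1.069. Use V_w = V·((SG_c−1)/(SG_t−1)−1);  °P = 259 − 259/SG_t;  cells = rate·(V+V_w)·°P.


V_w = 23.6·((1.083−1)/(1.069−1)−1) = 4.7884
V_final = 23.6 + 4.7884 = 28.3884
°P = 259 − 259/1.069 = 16.7175
cells = 1.22·28.3884·16.7175

578.9912 billion cells


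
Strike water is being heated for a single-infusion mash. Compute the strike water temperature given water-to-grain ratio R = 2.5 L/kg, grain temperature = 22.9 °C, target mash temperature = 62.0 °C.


T_strike = (0.41/R)·(T_mash − T_grain) + T_mash
T_strike = (0.41/2.5)·(62.0 − 22.9) + 62.0

68.4124 °C


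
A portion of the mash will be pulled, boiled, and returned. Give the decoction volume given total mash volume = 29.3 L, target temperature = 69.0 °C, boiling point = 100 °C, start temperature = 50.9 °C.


V_dec = V_total·(T_target − T_start)/(T_boil − T_start)
V_dec = 29.3·(69.0 − 50.9)/(100 − 50.9)

10.8010 L


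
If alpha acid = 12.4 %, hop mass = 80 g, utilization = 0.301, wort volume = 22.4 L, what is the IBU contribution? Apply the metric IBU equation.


IBU = (α/100)·mass·U·1000 / V
IBU = (12.4/100)·80·0.301·1000 / 22.4

133.3000 IBU


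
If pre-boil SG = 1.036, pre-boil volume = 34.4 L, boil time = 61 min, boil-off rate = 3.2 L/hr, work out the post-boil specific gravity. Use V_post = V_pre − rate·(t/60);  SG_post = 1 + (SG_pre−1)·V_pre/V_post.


V_post = 34.4 − 3.2·(61/60) = 31.1467
SG_post = 1 + (1.036 − 1)·34.4/31.1467

1.0398


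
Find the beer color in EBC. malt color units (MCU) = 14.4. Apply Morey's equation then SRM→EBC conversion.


SRM = 1.4922·MCU^0.6859;  EBC = SRM·1.97
SRM = 1.4922·14.4^0.6859 = 9.2971
EBC = 9.2971·1.97

18.3153 EBC


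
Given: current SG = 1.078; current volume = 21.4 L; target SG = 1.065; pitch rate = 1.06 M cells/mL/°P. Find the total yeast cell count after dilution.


V_w = V·((SG_c−1)/(SG_t−1)−1);  °P = 259 − 259/SG_t;  cells = rate·(V+V_w)·°P
V_w = 21.4·((1.078−1)/(1.065−1)−1) = 4.2800
V_final = 21.4 + 4.2800 = 25.6800
°P = 259 − 259/1.065 = 15.8075
cells = 1.06·25.6800·15.8075

430.2931 billion cells


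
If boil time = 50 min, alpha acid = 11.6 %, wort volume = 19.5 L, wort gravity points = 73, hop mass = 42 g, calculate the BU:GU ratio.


U = 1.65·0.000125^(GP/1000)·(1−e^(−0.04t))/4.15;  IBU = (α/100)·m·U·1000/V;  BU:GU = IBU/GP
U = 1.65·0.000125^(73/1000)·(1−e^(−0.04·50))/4.15 = 0.1784
IBU = (11.6/100)·42·0.1784·1000/19.5 = 44.5688
BU:GU = 44.5688/73

0.6105


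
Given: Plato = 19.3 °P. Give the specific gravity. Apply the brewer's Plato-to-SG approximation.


SG = 259/(259 − P)
SG = 259/(259 − 19.3)

1.0805


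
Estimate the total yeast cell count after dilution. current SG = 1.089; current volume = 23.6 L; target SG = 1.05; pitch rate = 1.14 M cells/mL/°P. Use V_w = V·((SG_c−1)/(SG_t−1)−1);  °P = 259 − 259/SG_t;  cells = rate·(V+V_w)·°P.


V_w = 23.6·((1.089−1)/(1.05−1)−1) = 18.4080
V_final = 23.6 + 18.4080 = 42.0080
°P = 259 − 259/1.05 = 12.3333
cells = 1.14·42.0080·12.3333

590.6325 billion cells


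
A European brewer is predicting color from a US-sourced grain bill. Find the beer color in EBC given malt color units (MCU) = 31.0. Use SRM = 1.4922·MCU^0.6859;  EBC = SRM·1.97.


SRM = 1.4922·31.0^0.6859 = 15.7308
EBC = 15.7308·1.97

30.9898 EBC


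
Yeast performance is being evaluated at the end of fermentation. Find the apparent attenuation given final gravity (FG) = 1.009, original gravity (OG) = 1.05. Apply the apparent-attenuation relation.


AA = (OG − FG)/(OG − 1) · 100
AA = (1.05 − 1.009)/(1.05 − 1) · 100

82.0000 %


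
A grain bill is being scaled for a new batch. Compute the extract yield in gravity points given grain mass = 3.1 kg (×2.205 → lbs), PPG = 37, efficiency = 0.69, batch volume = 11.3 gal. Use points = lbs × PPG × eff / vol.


lbs = 3.1 × 2.205 = 6.8355
points = 6.8355 × 37 × 0.69 / 11.3

15.4434 points


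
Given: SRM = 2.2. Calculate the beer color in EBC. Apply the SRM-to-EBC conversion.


EBC = SRM · 1.97
EBC = 2.2 · 1.97

4.3340 EBC


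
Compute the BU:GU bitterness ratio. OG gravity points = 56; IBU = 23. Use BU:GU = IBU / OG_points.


BU:GU = 23 / 56

0.4107


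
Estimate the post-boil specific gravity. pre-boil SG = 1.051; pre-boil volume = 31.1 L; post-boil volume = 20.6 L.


SG_post = 1 + (SG_pre − 1)·V_pre/V_post
pts_pre = (1.051 − 1)·1000 = 51.0000
pts_post = 51.0000·31.1/20.6 = 76.9951
SG_post = 1 + 76.9951/1000

1.0770


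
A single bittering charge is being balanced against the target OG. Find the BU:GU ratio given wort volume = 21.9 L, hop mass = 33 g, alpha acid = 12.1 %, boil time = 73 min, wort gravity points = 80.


U = 1.65·0.000125^(GP/1000)·(1−e^(−0.04t))/4.15;  IBU = (α/100)·m·U·1000/V;  BU:GU = IBU/GP
U = 1.65·0.000125^(80/1000)·(1−e^(−0.04·73))/4.15 = 0.1833
IBU = (12.1/100)·33·0.1833·1000/21.9 = 33.4168
BU:GU = 33.4168/80

0.4177


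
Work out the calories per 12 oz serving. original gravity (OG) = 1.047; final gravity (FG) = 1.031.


ABW = (OG−FG)·131.25·0.79/FG;  °P = 259 − 259/SG (for OG→OE and FG→AE);  RE = 0.1808·OE + 0.8192·AE;  Cal = (6.9·ABW + 4·(RE−0.1))·FG·3.55
ABW = (1.047 − 1.031)·131.25·0.79/1.031 = 1.6091
OE = 259 − 259/1.047 = 11.6266 °P
AE = 259 − 259/1.031 = 7.7876 °P
RE = 0.1808·11.6266 + 0.8192·7.7876 = 8.4817 °P
Cal = (6.9·1.6091 + 4·(8.4817−0.1))·1.031·3.55

163.3465 kcal


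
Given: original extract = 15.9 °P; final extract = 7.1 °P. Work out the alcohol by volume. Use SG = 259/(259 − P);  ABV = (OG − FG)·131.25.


OG = 259/(259 − 15.9) = 1.0654
FG = 259/(259 − 7.1) = 1.0282
ABV = (1.0654 − 1.0282)·131.25

4.8850 % ABV


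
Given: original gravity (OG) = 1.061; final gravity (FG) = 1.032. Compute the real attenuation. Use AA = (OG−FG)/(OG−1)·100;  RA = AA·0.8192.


AA = (1.061 − 1.032)/(1.061 − 1)·100 = 47.5410
RA = 47.5410·0.8192

38.9456 %


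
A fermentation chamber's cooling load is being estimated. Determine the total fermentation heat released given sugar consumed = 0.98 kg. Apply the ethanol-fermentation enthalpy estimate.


Q = m_sugar · 590 kJ/kg
Q = 0.98 · 590

578.2000 kJ


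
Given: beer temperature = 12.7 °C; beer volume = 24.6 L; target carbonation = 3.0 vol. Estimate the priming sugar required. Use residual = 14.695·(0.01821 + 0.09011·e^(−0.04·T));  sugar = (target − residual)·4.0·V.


residual = 14.695·(0.01821 + 0.09011·e^(−0.04·12.7)) = 1.0643
sugar = (3.0 − 1.0643)·4.0·24.6

190.4686 g


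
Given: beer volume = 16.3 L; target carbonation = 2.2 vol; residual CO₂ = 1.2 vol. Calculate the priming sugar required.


sugar = (target − residual)·4.0·V
sugar = (2.2 − 1.2)·4.0·16.3

65.2000 g


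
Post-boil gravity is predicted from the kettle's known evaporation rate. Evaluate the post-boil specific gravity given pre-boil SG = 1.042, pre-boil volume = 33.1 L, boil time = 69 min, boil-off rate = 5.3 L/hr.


V_post = V_pre − rate·(t/60);  SG_post = 1 + (SG_pre−1)·V_pre/V_post
V_post = 33.1 − 5.3·(69/60) = 27.0050
SG_post = 1 + (1.042 − 1)·33.1/27.0050

1.0515


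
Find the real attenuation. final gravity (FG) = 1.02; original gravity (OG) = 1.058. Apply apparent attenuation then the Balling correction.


AA = (OG−FG)/(OG−1)·100;  RA = AA·0.8192
AA = (1.058 − 1.02)/(1.058 − 1)·100 = 65.5172
RA = 65.5172·0.8192

53.6717 %


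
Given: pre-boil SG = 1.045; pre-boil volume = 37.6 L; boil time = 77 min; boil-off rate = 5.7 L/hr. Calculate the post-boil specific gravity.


V_post = V_pre − rate·(t/60);  SG_post = 1 + (SG_pre−1)·V_pre/V_post
V_post = 37.6 − 5.7·(77/60) = 30.2850
SG_post = 1 + (1.045 − 1)·37.6/30.2850

1.0559


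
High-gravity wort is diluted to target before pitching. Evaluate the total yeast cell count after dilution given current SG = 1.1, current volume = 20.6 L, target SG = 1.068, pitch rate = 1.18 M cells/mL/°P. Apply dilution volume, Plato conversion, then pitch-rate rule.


V_w = V·((SG_c−1)/(SG_t−1)−1);  °P = 259 − 259/SG_t;  cells = rate·(V+V_w)·°P
V_w = 20.6·((1.1−1)/(1.068−1)−1) = 9.6941
V_final = 20.6 + 9.6941 = 30.2941
°P = 259 − 259/1.068 = 16.4906
cells = 1.18·30.2941·16.4906

589.4918 billion cells


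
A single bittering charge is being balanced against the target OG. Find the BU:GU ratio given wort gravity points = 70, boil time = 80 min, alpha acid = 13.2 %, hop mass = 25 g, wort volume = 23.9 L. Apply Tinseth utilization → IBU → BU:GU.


U = 1.65·0.000125^(GP/1000)·(1−e^(−0.04t))/4.15;  IBU = (α/100)·m·U·1000/V;  BU:GU = IBU/GP
U = 1.65·0.000125^(70/1000)·(1−e^(−0.04·80))/4.15 = 0.2033
IBU = (13.2/100)·25·0.2033·1000/23.9 = 28.0713
BU:GU = 28.0713/70

0.4010


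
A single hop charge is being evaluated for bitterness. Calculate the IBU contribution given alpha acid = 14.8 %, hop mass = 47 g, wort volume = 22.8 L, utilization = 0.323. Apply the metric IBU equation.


IBU = (α/100)·mass·U·1000 / V
IBU = (14.8/100)·47·0.323·1000 / 22.8

98.5433 IBU


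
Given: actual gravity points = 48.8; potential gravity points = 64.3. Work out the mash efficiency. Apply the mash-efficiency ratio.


efficiency = actual / potential × 100
efficiency = 48.8 / 64.3 × 100

75.8942 %


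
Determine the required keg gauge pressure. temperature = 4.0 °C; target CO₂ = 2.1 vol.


psi = vols/(0.01821 + 0.09011·e^(−0.04·T)) − 14.695
psi = 2.1/(0.01821 + 0.09011·e^(−0.04·4.0)) − 14.695

7.4110 psi


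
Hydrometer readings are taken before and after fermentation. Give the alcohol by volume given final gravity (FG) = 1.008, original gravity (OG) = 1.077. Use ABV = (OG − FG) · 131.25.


ABV = (1.077 − 1.008) · 131.25

9.0562 % ABV


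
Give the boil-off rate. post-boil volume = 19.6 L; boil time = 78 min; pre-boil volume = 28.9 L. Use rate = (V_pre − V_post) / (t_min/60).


rate = (28.9 − 19.6) / (78/60)

7.1538 L/hr


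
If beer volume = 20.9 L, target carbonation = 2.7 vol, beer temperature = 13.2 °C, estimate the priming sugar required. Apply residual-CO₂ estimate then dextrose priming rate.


residual = 14.695·(0.01821 + 0.09011·e^(−0.04·T));  sugar = (target − residual)·4.0·V
residual = 14.695·(0.01821 + 0.09011·e^(−0.04·13.2)) = 1.0486
sugar = (2.7 − 1.0486)·4.0·20.9

138.0598 g


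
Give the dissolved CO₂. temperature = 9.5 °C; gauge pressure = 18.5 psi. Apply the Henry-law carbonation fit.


vols = (P + 14.695)·(0.01821 + 0.09011·e^(−0.04·T))
vols = (18.5 + 14.695)·(0.01821 + 0.09011·e^(−0.04·9.5))

2.6500 volumes


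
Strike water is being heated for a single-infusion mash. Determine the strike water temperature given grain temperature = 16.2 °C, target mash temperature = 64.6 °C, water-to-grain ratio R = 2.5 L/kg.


T_strike = (0.41/R)·(T_mash − T_grain) + T_mash
T_strike = (0.41/2.5)·(64.6 − 16.2) + 64.6

72.5376 °C


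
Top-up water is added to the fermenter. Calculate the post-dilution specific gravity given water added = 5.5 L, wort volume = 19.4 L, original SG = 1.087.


SG_new = 1 + (SG_old − 1)·V_old/(V_old + V_water)
pts = (1.087 − 1)·1000·19.4/(19.4 + 5.5) = 67.7831
SG_new = 1 + 67.7831/1000

1.0678


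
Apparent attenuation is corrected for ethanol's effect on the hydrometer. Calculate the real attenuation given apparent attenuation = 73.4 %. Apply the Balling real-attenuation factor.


RA = AA · 0.8192
RA = 73.4 · 0.8192

60.1293 %


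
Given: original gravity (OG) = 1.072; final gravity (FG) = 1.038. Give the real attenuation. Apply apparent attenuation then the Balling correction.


AA = (OG−FG)/(OG−1)·100;  RA = AA·0.8192
AA = (1.072 − 1.038)/(1.072 − 1)·100 = 47.2222
RA = 47.2222·0.8192

38.6844 %


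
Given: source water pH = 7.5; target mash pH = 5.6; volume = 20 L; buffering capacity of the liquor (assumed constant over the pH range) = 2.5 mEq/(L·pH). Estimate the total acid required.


acid = buffering capacity · (pH_source − pH_target) · V
acid = 2.5 · (7.5 − 5.6) · 20

95.0000 mEq


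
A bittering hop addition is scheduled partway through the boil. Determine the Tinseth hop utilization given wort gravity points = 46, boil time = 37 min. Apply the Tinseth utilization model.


U = 1.65·0.000125^(GP/1000) · (1 − e^(−0.04·t))/4.15
bigness = 1.65·0.000125^(46/1000) = 1.0913
boil_factor = (1 − e^(−0.04·37))/4.15 = 0.1861
U = 1.0913 · 0.1861

0.2031


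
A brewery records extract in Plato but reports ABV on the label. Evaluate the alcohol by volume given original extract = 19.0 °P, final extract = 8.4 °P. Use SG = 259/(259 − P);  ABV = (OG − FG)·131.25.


OG = 259/(259 − 19.0) = 1.0792
FG = 259/(259 − 8.4) = 1.0335
ABV = (1.0792 − 1.0335)·131.25

5.9912 % ABV


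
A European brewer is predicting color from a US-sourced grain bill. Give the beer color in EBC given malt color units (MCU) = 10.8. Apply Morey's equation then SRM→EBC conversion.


SRM = 1.4922·MCU^0.6859;  EBC = SRM·1.97
SRM = 1.4922·10.8^0.6859 = 7.6322
EBC = 7.6322·1.97

15.0355 EBC


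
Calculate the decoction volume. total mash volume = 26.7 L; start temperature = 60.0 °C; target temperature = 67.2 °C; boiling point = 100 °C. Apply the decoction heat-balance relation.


V_dec = V_total·(T_target − T_start)/(T_boil − T_start)
V_dec = 26.7·(67.2 − 60.0)/(100 − 60.0)

4.8060 L


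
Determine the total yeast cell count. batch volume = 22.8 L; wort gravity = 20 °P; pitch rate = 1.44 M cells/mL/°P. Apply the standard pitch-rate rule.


cells (billions) = rate · V_L · °P
cells = 1.44 · 22.8 · 20

656.6400 billion cells


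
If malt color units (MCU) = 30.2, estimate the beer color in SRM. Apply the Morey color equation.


SRM = 1.4922 · MCU^0.6859
SRM = 1.4922 · 30.2^0.6859

15.4513 SRM


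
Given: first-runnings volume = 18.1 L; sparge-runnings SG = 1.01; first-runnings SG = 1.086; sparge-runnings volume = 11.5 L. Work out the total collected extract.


total = Σ (SG_i − 1)·1000·V_i
first = (1.086 − 1)·1000·18.1 = 1556.6000
sparge = (1.01 − 1)·1000·11.5 = 115.0000
total = 1556.6000 + 115.0000

1671.6000 gravity·L


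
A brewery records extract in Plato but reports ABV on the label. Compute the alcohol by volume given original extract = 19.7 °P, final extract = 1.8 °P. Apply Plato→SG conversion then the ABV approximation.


SG = 259/(259 − P);  ABV = (OG − FG)·131.25
OG = 259/(259 − 19.7) = 1.0823
FG = 259/(259 − 1.8) = 1.0070
ABV = (1.0823 − 1.0070)·131.25

9.8864 % ABV


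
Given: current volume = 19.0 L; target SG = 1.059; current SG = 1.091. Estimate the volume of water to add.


V_water = V·((SG_curr − 1)/(SG_target − 1) − 1)
V_water = 19.0·((1.091 − 1)/(1.059 − 1) − 1)

10.3051 L


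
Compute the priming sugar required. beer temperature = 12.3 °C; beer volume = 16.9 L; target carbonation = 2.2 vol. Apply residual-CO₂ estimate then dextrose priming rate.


residual = 14.695·(0.01821 + 0.09011·e^(−0.04·T));  sugar = (target − residual)·4.0·V
residual = 14.695·(0.01821 + 0.09011·e^(−0.04·12.3)) = 1.0772
sugar = (2.2 − 1.0772)·4.0·16.9

75.9017 g


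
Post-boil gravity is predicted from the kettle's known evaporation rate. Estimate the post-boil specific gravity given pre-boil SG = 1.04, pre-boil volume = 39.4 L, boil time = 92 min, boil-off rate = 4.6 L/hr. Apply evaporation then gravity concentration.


V_post = V_pre − rate·(t/60);  SG_post = 1 + (SG_pre−1)·V_pre/V_post
V_post = 39.4 − 4.6·(92/60) = 32.3467
SG_post = 1 + (1.04 − 1)·39.4/32.3467

1.0487


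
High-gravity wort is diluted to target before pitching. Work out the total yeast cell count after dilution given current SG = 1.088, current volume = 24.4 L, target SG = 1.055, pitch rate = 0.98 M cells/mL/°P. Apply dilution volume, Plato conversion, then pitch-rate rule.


V_w = V·((SG_c−1)/(SG_t−1)−1);  °P = 259 − 259/SG_t;  cells = rate·(V+V_w)·°P
V_w = 24.4·((1.088−1)/(1.055−1)−1) = 14.6400
V_final = 24.4 + 14.6400 = 39.0400
°P = 259 − 259/1.055 = 13.5024
cells = 0.98·39.0400·13.5024

516.5899 billion cells


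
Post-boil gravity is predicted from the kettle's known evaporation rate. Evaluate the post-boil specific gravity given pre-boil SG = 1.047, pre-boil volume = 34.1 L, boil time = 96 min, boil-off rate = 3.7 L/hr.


V_post = V_pre − rate·(t/60);  SG_post = 1 + (SG_pre−1)·V_pre/V_post
V_post = 34.1 − 3.7·(96/60) = 28.1800
SG_post = 1 + (1.047 − 1)·34.1/28.1800

1.0569


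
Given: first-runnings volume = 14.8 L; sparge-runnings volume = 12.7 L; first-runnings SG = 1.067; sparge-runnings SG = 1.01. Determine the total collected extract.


total = Σ (SG_i − 1)·1000·V_i
first = (1.067 − 1)·1000·14.8 = 991.6000
sparge = (1.01 − 1)·1000·12.7 = 127.0000
total = 991.6000 + 127.0000

1118.6000 gravity·L


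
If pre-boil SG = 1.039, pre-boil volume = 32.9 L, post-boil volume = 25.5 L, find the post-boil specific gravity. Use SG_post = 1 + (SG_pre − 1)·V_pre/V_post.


pts_pre = (1.039 − 1)·1000 = 39.0000
pts_post = 39.0000·32.9/25.5 = 50.3176
SG_post = 1 + 50.3176/1000

1.0503


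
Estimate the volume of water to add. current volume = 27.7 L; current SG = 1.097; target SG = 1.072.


V_water = V·((SG_curr − 1)/(SG_target − 1) − 1)
V_water = 27.7·((1.097 − 1)/(1.072 − 1) − 1)

9.6181 L


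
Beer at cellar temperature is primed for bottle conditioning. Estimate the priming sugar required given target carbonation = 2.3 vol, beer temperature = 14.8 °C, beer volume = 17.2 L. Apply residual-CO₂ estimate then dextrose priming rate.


residual = 14.695·(0.01821 + 0.09011·e^(−0.04·T));  sugar = (target − residual)·4.0·V
residual = 14.695·(0.01821 + 0.09011·e^(−0.04·14.8)) = 1.0002
sugar = (2.3 − 1.0002)·4.0·17.2

89.4296 g


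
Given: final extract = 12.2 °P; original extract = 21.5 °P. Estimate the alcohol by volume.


SG = 259/(259 − P);  ABV = (OG − FG)·131.25
OG = 259/(259 − 21.5) = 1.0905
FG = 259/(259 − 12.2) = 1.0494
ABV = (1.0905 − 1.0494)·131.25

5.3935 % ABV


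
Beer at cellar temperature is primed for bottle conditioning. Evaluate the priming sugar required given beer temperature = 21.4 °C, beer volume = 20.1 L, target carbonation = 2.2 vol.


residual = 14.695·(0.01821 + 0.09011·e^(−0.04·T));  sugar = (target − residual)·4.0·V
residual = 14.695·(0.01821 + 0.09011·e^(−0.04·21.4)) = 0.8302
sugar = (2.2 − 0.8302)·4.0·20.1

110.1336 g


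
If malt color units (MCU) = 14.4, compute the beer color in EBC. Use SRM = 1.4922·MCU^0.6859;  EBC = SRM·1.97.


SRM = 1.4922·14.4^0.6859 = 9.2971
EBC = 9.2971·1.97

18.3153 EBC


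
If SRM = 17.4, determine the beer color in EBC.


EBC = SRM · 1.97
EBC = 17.4 · 1.97

34.2780 EBC


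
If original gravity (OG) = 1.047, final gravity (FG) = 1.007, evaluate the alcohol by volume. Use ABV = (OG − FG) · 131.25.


ABV = (1.047 − 1.007) · 131.25

5.2500 % ABV


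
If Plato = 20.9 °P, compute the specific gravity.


SG = 259/(259 − P)
SG = 259/(259 − 20.9)

1.0878


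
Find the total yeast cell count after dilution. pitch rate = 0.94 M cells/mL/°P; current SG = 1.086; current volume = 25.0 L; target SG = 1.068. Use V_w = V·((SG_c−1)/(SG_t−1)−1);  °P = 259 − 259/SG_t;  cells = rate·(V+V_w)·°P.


V_w = 25.0·((1.086−1)/(1.068−1)−1) = 6.6176
V_final = 25.0 + 6.6176 = 31.6176
°P = 259 − 259/1.068 = 16.4906
cells = 0.94·31.6176·16.4906

490.1114 billion cells


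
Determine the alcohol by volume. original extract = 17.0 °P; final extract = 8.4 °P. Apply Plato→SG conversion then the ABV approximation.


SG = 259/(259 − P);  ABV = (OG − FG)·131.25
OG = 259/(259 − 17.0) = 1.0702
FG = 259/(259 − 8.4) = 1.0335
ABV = (1.0702 − 1.0335)·131.25

4.8206 % ABV


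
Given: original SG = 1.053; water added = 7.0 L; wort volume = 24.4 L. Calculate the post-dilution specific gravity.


SG_new = 1 + (SG_old − 1)·V_old/(V_old + V_water)
pts = (1.053 − 1)·1000·24.4/(24.4 + 7.0) = 41.1847
SG_new = 1 + 41.1847/1000

1.0412


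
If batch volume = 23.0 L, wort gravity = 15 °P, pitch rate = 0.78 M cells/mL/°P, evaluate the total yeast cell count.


cells (billions) = rate · V_L · °P
cells = 0.78 · 23.0 · 15

269.1000 billion cells


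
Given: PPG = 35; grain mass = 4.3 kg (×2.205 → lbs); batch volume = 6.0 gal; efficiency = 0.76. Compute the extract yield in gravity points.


points = lbs × PPG × eff / vol
lbs = 4.3 × 2.205 = 9.4815
points = 9.4815 × 35 × 0.76 / 6.0

42.0347 points


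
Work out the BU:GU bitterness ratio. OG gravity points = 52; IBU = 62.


BU:GU = IBU / OG_points
BU:GU = 62 / 52

1.1923


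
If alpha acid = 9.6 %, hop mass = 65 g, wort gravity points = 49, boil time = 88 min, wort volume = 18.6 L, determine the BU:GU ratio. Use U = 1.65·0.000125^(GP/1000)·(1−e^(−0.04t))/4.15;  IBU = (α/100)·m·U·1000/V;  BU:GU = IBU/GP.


U = 1.65·0.000125^(49/1000)·(1−e^(−0.04·88))/4.15 = 0.2484
IBU = (9.6/100)·65·0.2484·1000/18.6 = 83.3311
BU:GU = 83.3311/49

1.7006


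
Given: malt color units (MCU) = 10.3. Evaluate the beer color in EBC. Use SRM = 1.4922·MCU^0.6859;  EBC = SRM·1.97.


SRM = 1.4922·10.3^0.6859 = 7.3881
EBC = 7.3881·1.97

14.5545 EBC


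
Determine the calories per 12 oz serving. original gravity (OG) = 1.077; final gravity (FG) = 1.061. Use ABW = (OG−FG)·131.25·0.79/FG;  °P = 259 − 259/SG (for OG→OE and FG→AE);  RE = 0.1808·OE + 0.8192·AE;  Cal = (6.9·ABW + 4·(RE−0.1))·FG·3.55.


ABW = (1.077 − 1.061)·131.25·0.79/1.061 = 1.5636
OE = 259 − 259/1.077 = 18.5172 °P
AE = 259 − 259/1.061 = 14.8907 °P
RE = 0.1808·18.5172 + 0.8192·14.8907 = 15.5463 °P
Cal = (6.9·1.5636 + 4·(15.5463−0.1))·1.061·3.55

273.3549 kcal


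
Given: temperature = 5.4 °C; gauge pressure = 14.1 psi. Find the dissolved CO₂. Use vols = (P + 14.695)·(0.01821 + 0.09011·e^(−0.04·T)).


vols = (14.1 + 14.695)·(0.01821 + 0.09011·e^(−0.04·5.4))

2.6150 volumes


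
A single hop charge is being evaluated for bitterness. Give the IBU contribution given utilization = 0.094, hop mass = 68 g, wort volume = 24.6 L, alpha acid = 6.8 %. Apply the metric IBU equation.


IBU = (α/100)·mass·U·1000 / V
IBU = (6.8/100)·68·0.094·1000 / 24.6

17.6689 IBU


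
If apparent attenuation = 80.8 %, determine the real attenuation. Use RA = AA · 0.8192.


RA = 80.8 · 0.8192

66.1914 %


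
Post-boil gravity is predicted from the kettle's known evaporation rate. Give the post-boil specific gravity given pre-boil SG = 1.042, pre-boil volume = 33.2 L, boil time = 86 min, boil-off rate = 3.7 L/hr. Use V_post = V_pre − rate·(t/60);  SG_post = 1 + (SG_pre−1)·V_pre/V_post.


V_post = 33.2 − 3.7·(86/60) = 27.8967
SG_post = 1 + (1.042 − 1)·33.2/27.8967

1.0500


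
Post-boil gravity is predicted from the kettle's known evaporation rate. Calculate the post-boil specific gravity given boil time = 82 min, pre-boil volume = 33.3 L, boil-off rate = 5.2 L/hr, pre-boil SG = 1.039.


V_post = V_pre − rate·(t/60);  SG_post = 1 + (SG_pre−1)·V_pre/V_post
V_post = 33.3 − 5.2·(82/60) = 26.1933
SG_post = 1 + (1.039 − 1)·33.3/26.1933

1.0496


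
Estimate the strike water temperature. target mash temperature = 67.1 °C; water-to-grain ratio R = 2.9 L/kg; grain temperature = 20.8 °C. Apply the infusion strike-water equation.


T_strike = (0.41/R)·(T_mash − T_grain) + T_mash
T_strike = (0.41/2.9)·(67.1 − 20.8) + 67.1

73.6459 °C


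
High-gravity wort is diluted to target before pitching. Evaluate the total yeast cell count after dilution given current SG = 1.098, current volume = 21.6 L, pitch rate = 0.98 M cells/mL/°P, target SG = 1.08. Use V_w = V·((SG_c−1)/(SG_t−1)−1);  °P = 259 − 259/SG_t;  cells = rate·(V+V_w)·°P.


V_w = 21.6·((1.098−1)/(1.08−1)−1) = 4.8600
V_final = 21.6 + 4.8600 = 26.4600
°P = 259 − 259/1.08 = 19.1852
cells = 0.98·26.4600·19.1852

497.4872 billion cells


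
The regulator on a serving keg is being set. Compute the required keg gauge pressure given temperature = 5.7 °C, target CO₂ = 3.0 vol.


psi = vols/(0.01821 + 0.09011·e^(−0.04·T)) − 14.695
psi = 3.0/(0.01821 + 0.09011·e^(−0.04·5.7)) − 14.695

18.6573 psi


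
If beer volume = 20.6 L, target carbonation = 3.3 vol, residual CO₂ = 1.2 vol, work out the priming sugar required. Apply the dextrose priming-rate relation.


sugar = (target − residual)·4.0·V
sugar = (3.3 − 1.2)·4.0·20.6

173.0400 g


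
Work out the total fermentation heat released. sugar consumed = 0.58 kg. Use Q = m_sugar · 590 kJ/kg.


Q = 0.58 · 590

342.2000 kJ


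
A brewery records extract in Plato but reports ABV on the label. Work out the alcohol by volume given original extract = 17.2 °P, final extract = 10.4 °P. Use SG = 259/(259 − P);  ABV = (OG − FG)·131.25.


OG = 259/(259 − 17.2) = 1.0711
FG = 259/(259 − 10.4) = 1.0418
ABV = (1.0711 − 1.0418)·131.25

3.8455 % ABV


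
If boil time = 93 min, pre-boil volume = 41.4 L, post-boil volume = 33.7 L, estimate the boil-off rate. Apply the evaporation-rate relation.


rate = (V_pre − V_post) / (t_min/60)
rate = (41.4 − 33.7) / (93/60)

4.9677 L/hr


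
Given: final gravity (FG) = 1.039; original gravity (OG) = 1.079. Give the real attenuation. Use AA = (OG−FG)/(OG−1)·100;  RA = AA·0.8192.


AA = (1.079 − 1.039)/(1.079 − 1)·100 = 50.6329
RA = 50.6329·0.8192

41.4785 %


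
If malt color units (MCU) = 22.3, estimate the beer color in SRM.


SRM = 1.4922 · MCU^0.6859
SRM = 1.4922 · 22.3^0.6859

12.5496 SRM


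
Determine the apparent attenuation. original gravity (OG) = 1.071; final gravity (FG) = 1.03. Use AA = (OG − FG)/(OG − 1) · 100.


AA = (1.071 − 1.03)/(1.071 − 1) · 100

57.7465 %


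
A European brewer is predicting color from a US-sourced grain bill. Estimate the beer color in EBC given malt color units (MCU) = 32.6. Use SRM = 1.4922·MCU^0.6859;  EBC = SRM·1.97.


SRM = 1.4922·32.6^0.6859 = 16.2833
EBC = 16.2833·1.97

32.0781 EBC


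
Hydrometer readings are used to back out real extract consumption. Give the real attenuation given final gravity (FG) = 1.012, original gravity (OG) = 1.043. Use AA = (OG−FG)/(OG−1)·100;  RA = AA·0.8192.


AA = (1.043 − 1.012)/(1.043 − 1)·100 = 72.0930
RA = 72.0930·0.8192

59.0586 %


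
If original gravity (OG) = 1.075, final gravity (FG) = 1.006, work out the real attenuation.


AA = (OG−FG)/(OG−1)·100;  RA = AA·0.8192
AA = (1.075 − 1.006)/(1.075 − 1)·100 = 92.0000
RA = 92.0000·0.8192

75.3664 %


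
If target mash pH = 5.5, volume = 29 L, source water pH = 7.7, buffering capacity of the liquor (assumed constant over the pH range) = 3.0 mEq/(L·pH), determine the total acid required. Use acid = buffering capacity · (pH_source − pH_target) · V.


acid = 3.0 · (7.7 − 5.5) · 29

191.4000 mEq


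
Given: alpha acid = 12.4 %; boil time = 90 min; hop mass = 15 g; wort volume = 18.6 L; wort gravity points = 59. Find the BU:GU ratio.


U = 1.65·0.000125^(GP/1000)·(1−e^(−0.04t))/4.15;  IBU = (α/100)·m·U·1000/V;  BU:GU = IBU/GP
U = 1.65·0.000125^(59/1000)·(1−e^(−0.04·90))/4.15 = 0.2276
IBU = (12.4/100)·15·0.2276·1000/18.6 = 22.7574
BU:GU = 22.7574/59

0.3857
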